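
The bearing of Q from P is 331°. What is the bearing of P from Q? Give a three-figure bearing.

151°

Back-bearing = 331° − 180° = 151°.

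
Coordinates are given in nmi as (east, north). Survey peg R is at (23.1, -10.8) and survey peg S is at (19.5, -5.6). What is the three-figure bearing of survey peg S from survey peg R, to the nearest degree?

Δeast = 19.5 − 23.1 = -3.60; Δnorth = -5.6 − -10.8 = 5.20.
Bearing = atan2(Δeast, Δnorth) mod 360° = 325.30° ≈ 325°.

325°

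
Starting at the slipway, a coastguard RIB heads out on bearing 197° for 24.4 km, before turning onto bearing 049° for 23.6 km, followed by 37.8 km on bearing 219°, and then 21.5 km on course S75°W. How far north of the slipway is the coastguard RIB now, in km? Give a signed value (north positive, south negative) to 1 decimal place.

Leg 1 (197°, 24.4 km): east 24.4 sin 197° = -7.13, north 24.4 cos 197° = -23.33
Leg 2 (049°, 23.6 km): east 23.6 sin 49° = 17.81, north 23.6 cos 49° = 15.48
Leg 3 (219°, 37.8 km): east 37.8 sin 219° = -23.79, north 37.8 cos 219° = -29.38
Leg 4 (S75°W, 21.5 km): east 21.5 sin 255° = -20.77, north 21.5 cos 255° = -5.56
Net north component: -42.79 km.

-42.8 km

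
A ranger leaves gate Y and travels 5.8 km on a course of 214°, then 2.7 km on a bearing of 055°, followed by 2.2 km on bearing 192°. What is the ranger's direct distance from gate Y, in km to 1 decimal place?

Leg 1 (214°, 5.8 km): east 5.8 sin 214° = -3.24, north 5.8 cos 214° = -4.81
Leg 2 (055°, 2.7 km): east 2.7 sin 55° = 2.21, north 2.7 cos 55° = 1.55
Leg 3 (192°, 2.2 km): east 2.2 sin 192° = -0.46, north 2.2 cos 192° = -2.15
Net: -1.49 east, -5.41 north. Distance = √((-1.49)² + (-5.41)²) = 5.613 km.

5.6 km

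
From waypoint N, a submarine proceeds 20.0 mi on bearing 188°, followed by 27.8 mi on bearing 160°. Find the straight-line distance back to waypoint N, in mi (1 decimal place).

Leg 1 (188°, 20.0 mi): east 20.0 sin 188° = -2.78, north 20.0 cos 188° = -19.81
Leg 2 (160°, 27.8 mi): east 27.8 sin 160° = 9.51, north 27.8 cos 160° = -26.12
Net: 6.72 east, -45.93 north. Distance = √((6.72)² + (-45.93)²) = 46.419 mi.

46.4 mi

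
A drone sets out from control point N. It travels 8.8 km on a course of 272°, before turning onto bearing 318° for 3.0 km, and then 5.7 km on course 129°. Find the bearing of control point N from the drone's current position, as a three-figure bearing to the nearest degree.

081°

Leg 1 (272°, 8.8 km): east 8.8 sin 272° = -8.79, north 8.8 cos 272° = 0.31
Leg 2 (318°, 3.0 km): east 3.0 sin 318° = -2.01, north 3.0 cos 318° = 2.23
Leg 3 (129°, 5.7 km): east 5.7 sin 129° = 4.43, north 5.7 cos 129° = -3.59
Net displacement: -6.37 east, -1.05 north. Direction back to start is (6.37, 1.05): bearing = atan2(6.37, 1.05) mod 360° = 80.64° ≈ 081°.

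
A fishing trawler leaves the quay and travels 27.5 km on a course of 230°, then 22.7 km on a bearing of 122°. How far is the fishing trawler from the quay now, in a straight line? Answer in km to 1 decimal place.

Leg 1 (230°, 27.5 km): east 27.5 sin 230° = -21.07, north 27.5 cos 230° = -17.68
Leg 2 (122°, 22.7 km): east 22.7 sin 122° = 19.25, north 22.7 cos 122° = -12.03
Net: -1.82 east, -29.71 north. Distance = √((-1.82)² + (-29.71)²) = 29.761 km.

29.8 km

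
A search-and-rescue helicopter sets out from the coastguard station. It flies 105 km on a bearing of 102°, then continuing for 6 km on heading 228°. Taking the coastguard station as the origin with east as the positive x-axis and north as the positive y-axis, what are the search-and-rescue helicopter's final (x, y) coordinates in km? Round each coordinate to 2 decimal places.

(98.25, -25.85)

Leg 1 (102°, 105 km): east 105 sin 102° = 102.71, north 105 cos 102° = -21.83
Leg 2 (228°, 6 km): east 6 sin 228° = -4.46, north 6 cos 228° = -4.01
Summing: 98.25 km east, -25.85 km north → (98.25, -25.85).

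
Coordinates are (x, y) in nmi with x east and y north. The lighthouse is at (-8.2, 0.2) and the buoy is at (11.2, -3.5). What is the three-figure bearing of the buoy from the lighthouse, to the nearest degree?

Δeast = 11.2 − -8.2 = 19.40; Δnorth = -3.5 − 0.2 = -3.70.
Bearing = atan2(Δeast, Δnorth) mod 360° = 100.80° ≈ 101°.

101°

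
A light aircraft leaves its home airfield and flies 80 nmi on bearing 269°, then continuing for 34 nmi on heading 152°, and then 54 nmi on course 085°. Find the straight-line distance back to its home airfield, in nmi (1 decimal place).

28.6 nmi

Leg 1 (269°, 80 nmi): east 80 sin 269° = -79.99, north 80 cos 269° = -1.40
Leg 2 (152°, 34 nmi): east 34 sin 152° = 15.96, north 34 cos 152° = -30.02
Leg 3 (085°, 54 nmi): east 54 sin 85° = 53.79, north 54 cos 85° = 4.71
Net: -10.23 east, -26.71 north. Distance = √((-10.23)² + (-26.71)²) = 28.602 nmi.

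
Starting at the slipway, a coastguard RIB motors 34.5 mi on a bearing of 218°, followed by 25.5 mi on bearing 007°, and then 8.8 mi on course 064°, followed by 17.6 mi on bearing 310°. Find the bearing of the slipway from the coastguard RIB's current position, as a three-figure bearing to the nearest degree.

Leg 1 (218°, 34.5 mi): east 34.5 sin 218° = -21.24, north 34.5 cos 218° = -27.19
Leg 2 (007°, 25.5 mi): east 25.5 sin 7° = 3.11, north 25.5 cos 7° = 25.31
Leg 3 (064°, 8.8 mi): east 8.8 sin 64° = 7.91, north 8.8 cos 64° = 3.86
Leg 4 (310°, 17.6 mi): east 17.6 sin 310° = -13.48, north 17.6 cos 310° = 11.31
Net displacement: -23.71 east, 13.29 north. Direction back to start is (23.71, -13.29): bearing = atan2(23.71, -13.29) mod 360° = 119.28° ≈ 119°.

119°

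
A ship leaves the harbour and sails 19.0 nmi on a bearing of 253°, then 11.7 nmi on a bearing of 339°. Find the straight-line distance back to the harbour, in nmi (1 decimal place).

Leg 1 (253°, 19.0 nmi): east 19.0 sin 253° = -18.17, north 19.0 cos 253° = -5.56
Leg 2 (339°, 11.7 nmi): east 11.7 sin 339° = -4.19, north 11.7 cos 339° = 10.92
Net: -22.36 east, 5.37 north. Distance = √((-22.36)² + (5.37)²) = 22.998 nmi.

23.0 nmi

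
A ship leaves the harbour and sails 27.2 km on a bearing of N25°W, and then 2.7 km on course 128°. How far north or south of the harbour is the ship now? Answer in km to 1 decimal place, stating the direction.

23.0 km north

Leg 1 (N25°W, 27.2 km): east 27.2 sin 335° = -11.50, north 27.2 cos 335° = 24.65
Leg 2 (128°, 2.7 km): east 2.7 sin 128° = 2.13, north 2.7 cos 128° = -1.66
Net north component: 22.99 km.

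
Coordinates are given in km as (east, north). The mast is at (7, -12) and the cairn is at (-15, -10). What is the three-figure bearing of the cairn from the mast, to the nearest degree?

275°

Δeast = -15 − 7 = -22.00; Δnorth = -10 − -12 = 2.00.
Bearing = atan2(Δeast, Δnorth) mod 360° = 275.19° ≈ 275°.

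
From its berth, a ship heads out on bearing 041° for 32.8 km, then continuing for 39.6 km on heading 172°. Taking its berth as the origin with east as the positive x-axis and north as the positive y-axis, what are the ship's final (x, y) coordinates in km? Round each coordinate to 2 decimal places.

(27.03, -14.46)

Leg 1 (041°, 32.8 km): east 32.8 sin 41° = 21.52, north 32.8 cos 41° = 24.75
Leg 2 (172°, 39.6 km): east 39.6 sin 172° = 5.51, north 39.6 cos 172° = -39.21
Summing: 27.03 km east, -14.46 km north → (27.03, -14.46).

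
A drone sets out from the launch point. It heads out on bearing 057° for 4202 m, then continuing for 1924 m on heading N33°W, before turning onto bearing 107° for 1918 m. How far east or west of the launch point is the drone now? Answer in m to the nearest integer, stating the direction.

Leg 1 (057°, 4202 m): east 4202 sin 57° = 3524.09, north 4202 cos 57° = 2288.57
Leg 2 (N33°W, 1924 m): east 1924 sin 327° = -1047.89, north 1924 cos 327° = 1613.60
Leg 3 (107°, 1918 m): east 1918 sin 107° = 1834.19, north 1918 cos 107° = -560.77
Net east component: 4310.40 m.

4310 m east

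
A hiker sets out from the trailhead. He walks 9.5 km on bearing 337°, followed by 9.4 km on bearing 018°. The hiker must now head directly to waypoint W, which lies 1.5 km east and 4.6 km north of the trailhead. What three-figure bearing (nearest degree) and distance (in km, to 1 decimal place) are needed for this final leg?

170°, 13.3 km

Leg 1 (337°, 9.5 km): east 9.5 sin 337° = -3.71, north 9.5 cos 337° = 8.74
Leg 2 (018°, 9.4 km): east 9.4 sin 18° = 2.90, north 9.4 cos 18° = 8.94
Current position: (-0.81, 17.68). Target: (1.5, 4.6). Remaining: Δeast = 2.31, Δnorth = -13.08.
Bearing = atan2(2.31, -13.08) mod 360° = 170.00°; distance = √((2.31)² + (-13.08)²) = 13.287 km.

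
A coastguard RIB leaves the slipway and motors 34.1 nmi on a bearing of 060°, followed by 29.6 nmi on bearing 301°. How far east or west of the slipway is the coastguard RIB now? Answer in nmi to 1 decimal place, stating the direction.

4.2 nmi east

Leg 1 (060°, 34.1 nmi): east 34.1 sin 60° = 29.53, north 34.1 cos 60° = 17.05
Leg 2 (301°, 29.6 nmi): east 29.6 sin 301° = -25.37, north 29.6 cos 301° = 15.25
Net east component: 4.16 nmi.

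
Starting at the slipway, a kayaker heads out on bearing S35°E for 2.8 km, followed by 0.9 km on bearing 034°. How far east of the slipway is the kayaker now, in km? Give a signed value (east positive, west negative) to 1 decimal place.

2.1 km

Leg 1 (S35°E, 2.8 km): east 2.8 sin 145° = 1.61, north 2.8 cos 145° = -2.29
Leg 2 (034°, 0.9 km): east 0.9 sin 34° = 0.50, north 0.9 cos 34° = 0.75
Net east component: 2.11 km.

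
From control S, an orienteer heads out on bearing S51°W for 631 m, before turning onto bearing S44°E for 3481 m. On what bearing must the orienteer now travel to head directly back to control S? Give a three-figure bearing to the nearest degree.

Leg 1 (S51°W, 631 m): east 631 sin 231° = -490.38, north 631 cos 231° = -397.10
Leg 2 (S44°E, 3481 m): east 3481 sin 136° = 2418.11, north 3481 cos 136° = -2504.02
Net displacement: 1927.73 east, -2901.12 north. Direction back to start is (-1927.73, 2901.12): bearing = atan2(-1927.73, 2901.12) mod 360° = 326.40° ≈ 326°.

326°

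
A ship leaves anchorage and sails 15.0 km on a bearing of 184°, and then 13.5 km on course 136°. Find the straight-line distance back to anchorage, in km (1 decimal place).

Leg 1 (184°, 15.0 km): east 15.0 sin 184° = -1.05, north 15.0 cos 184° = -14.96
Leg 2 (136°, 13.5 km): east 13.5 sin 136° = 9.38, north 13.5 cos 136° = -9.71
Net: 8.33 east, -24.67 north. Distance = √((8.33)² + (-24.67)²) = 26.043 km.

26.0 km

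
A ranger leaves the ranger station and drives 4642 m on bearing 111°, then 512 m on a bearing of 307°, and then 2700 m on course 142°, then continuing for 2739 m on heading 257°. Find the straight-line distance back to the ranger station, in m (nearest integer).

Leg 1 (111°, 4642 m): east 4642 sin 111° = 4333.68, north 4642 cos 111° = -1663.54
Leg 2 (307°, 512 m): east 512 sin 307° = -408.90, north 512 cos 307° = 308.13
Leg 3 (142°, 2700 m): east 2700 sin 142° = 1662.29, north 2700 cos 142° = -2127.63
Leg 4 (257°, 2739 m): east 2739 sin 257° = -2668.80, north 2739 cos 257° = -616.14
Net: 2918.27 east, -4099.18 north. Distance = √((2918.27)² + (-4099.18)²) = 5031.857 m.

5032 m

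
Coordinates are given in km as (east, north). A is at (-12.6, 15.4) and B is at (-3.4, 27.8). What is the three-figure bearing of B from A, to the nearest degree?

Δeast = -3.4 − -12.6 = 9.20; Δnorth = 27.8 − 15.4 = 12.40.
Bearing = atan2(Δeast, Δnorth) mod 360° = 36.57° ≈ 037°.

037°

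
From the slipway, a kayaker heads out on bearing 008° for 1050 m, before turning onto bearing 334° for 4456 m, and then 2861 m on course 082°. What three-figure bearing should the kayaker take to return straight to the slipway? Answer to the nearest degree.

Leg 1 (008°, 1050 m): east 1050 sin 8° = 146.13, north 1050 cos 8° = 1039.78
Leg 2 (334°, 4456 m): east 4456 sin 334° = -1953.38, north 4456 cos 334° = 4005.03
Leg 3 (082°, 2861 m): east 2861 sin 82° = 2833.16, north 2861 cos 82° = 398.17
Net displacement: 1025.91 east, 5442.98 north. Direction back to start is (-1025.91, -5442.98): bearing = atan2(-1025.91, -5442.98) mod 360° = 190.67° ≈ 191°.

191°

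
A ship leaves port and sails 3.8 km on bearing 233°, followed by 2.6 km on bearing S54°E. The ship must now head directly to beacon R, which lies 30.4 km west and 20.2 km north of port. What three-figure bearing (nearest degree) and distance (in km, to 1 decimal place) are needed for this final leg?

Leg 1 (233°, 3.8 km): east 3.8 sin 233° = -3.03, north 3.8 cos 233° = -2.29
Leg 2 (S54°E, 2.6 km): east 2.6 sin 126° = 2.10, north 2.6 cos 126° = -1.53
Current position: (-0.93, -3.82). Target: (-30.4, 20.2). Remaining: Δeast = -29.47, Δnorth = 24.02.
Bearing = atan2(-29.47, 24.02) mod 360° = 309.18°; distance = √((-29.47)² + (24.02)²) = 38.015 km.

309°, 38.0 km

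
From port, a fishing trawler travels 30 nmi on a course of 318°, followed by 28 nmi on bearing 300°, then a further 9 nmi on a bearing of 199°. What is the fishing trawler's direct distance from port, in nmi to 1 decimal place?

54.8 nmi

Leg 1 (318°, 30 nmi): east 30 sin 318° = -20.07, north 30 cos 318° = 22.29
Leg 2 (300°, 28 nmi): east 28 sin 300° = -24.25, north 28 cos 300° = 14.00
Leg 3 (199°, 9 nmi): east 9 sin 199° = -2.93, north 9 cos 199° = -8.51
Net: -47.25 east, 27.78 north. Distance = √((-47.25)² + (27.78)²) = 54.816 nmi.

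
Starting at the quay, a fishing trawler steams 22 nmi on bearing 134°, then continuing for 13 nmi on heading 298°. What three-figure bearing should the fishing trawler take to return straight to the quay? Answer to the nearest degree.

335°

Leg 1 (134°, 22 nmi): east 22 sin 134° = 15.83, north 22 cos 134° = -15.28
Leg 2 (298°, 13 nmi): east 13 sin 298° = -11.48, north 13 cos 298° = 6.10
Net displacement: 4.35 east, -9.18 north. Direction back to start is (-4.35, 9.18): bearing = atan2(-4.35, 9.18) mod 360° = 334.66° ≈ 335°.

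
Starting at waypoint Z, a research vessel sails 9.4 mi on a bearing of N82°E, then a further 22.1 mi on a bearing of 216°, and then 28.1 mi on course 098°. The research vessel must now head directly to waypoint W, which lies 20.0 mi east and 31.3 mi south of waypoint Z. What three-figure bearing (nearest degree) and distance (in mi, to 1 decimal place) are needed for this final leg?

201°, 11.6 mi

Leg 1 (N82°E, 9.4 mi): east 9.4 sin 82° = 9.31, north 9.4 cos 82° = 1.31
Leg 2 (216°, 22.1 mi): east 22.1 sin 216° = -12.99, north 22.1 cos 216° = -17.88
Leg 3 (098°, 28.1 mi): east 28.1 sin 98° = 27.83, north 28.1 cos 98° = -3.91
Current position: (24.14, -20.48). Target: (20.0, -31.3). Remaining: Δeast = -4.14, Δnorth = -10.82.
Bearing = atan2(-4.14, -10.82) mod 360° = 200.96°; distance = √((-4.14)² + (-10.82)²) = 11.585 mi.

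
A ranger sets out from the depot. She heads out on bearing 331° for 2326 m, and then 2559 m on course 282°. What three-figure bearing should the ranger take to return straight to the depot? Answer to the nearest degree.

125°

Leg 1 (331°, 2326 m): east 2326 sin 331° = -1127.67, north 2326 cos 331° = 2034.37
Leg 2 (282°, 2559 m): east 2559 sin 282° = -2503.08, north 2559 cos 282° = 532.05
Net displacement: -3630.75 east, 2566.41 north. Direction back to start is (3630.75, -2566.41): bearing = atan2(3630.75, -2566.41) mod 360° = 125.25° ≈ 125°.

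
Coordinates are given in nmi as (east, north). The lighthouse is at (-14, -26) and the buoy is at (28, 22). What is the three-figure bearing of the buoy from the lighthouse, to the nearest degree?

041°

Δeast = 28 − -14 = 42.00; Δnorth = 22 − -26 = 48.00.
Bearing = atan2(Δeast, Δnorth) mod 360° = 41.19° ≈ 041°.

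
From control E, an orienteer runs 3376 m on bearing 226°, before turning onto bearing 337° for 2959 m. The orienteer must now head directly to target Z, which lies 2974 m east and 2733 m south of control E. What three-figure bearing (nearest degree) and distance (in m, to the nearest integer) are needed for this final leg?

Leg 1 (226°, 3376 m): east 3376 sin 226° = -2428.49, north 3376 cos 226° = -2345.17
Leg 2 (337°, 2959 m): east 2959 sin 337° = -1156.17, north 2959 cos 337° = 2723.77
Current position: (-3584.66, 378.61). Target: (2974, -2733). Remaining: Δeast = 6558.66, Δnorth = -3111.61.
Bearing = atan2(6558.66, -3111.61) mod 360° = 115.38°; distance = √((6558.66)² + (-3111.61)²) = 7259.351 m.

115°, 7259 m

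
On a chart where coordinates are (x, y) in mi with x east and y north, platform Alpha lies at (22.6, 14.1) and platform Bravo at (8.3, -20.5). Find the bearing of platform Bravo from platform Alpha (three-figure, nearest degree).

202°

Δeast = 8.3 − 22.6 = -14.30; Δnorth = -20.5 − 14.1 = -34.60.
Bearing = atan2(Δeast, Δnorth) mod 360° = 202.46° ≈ 202°.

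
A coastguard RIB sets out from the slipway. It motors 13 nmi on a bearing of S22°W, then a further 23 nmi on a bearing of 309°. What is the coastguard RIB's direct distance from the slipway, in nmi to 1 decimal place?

22.9 nmi

Leg 1 (S22°W, 13 nmi): east 13 sin 202° = -4.87, north 13 cos 202° = -12.05
Leg 2 (309°, 23 nmi): east 23 sin 309° = -17.87, north 23 cos 309° = 14.47
Net: -22.74 east, 2.42 north. Distance = √((-22.74)² + (2.42)²) = 22.873 nmi.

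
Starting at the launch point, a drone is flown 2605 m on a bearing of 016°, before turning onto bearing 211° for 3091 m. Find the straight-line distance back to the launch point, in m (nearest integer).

886 m

Leg 1 (016°, 2605 m): east 2605 sin 16° = 718.04, north 2605 cos 16° = 2504.09
Leg 2 (211°, 3091 m): east 3091 sin 211° = -1591.98, north 3091 cos 211° = -2649.50
Net: -873.95 east, -145.42 north. Distance = √((-873.95)² + (-145.42)²) = 885.963 m.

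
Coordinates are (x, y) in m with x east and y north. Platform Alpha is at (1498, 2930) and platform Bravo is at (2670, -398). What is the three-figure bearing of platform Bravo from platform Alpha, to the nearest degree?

161°

Δeast = 2670 − 1498 = 1172.00; Δnorth = -398 − 2930 = -3328.00.
Bearing = atan2(Δeast, Δnorth) mod 360° = 160.60° ≈ 161°.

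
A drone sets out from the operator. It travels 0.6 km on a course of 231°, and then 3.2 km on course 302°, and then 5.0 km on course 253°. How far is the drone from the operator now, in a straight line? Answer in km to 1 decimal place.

8.0 km

Leg 1 (231°, 0.6 km): east 0.6 sin 231° = -0.47, north 0.6 cos 231° = -0.38
Leg 2 (302°, 3.2 km): east 3.2 sin 302° = -2.71, north 3.2 cos 302° = 1.70
Leg 3 (253°, 5.0 km): east 5.0 sin 253° = -4.78, north 5.0 cos 253° = -1.46
Net: -7.96 east, -0.14 north. Distance = √((-7.96)² + (-0.14)²) = 7.963 km.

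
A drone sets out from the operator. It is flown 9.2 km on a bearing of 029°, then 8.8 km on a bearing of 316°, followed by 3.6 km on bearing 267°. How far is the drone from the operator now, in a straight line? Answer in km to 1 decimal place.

15.1 km

Leg 1 (029°, 9.2 km): east 9.2 sin 29° = 4.46, north 9.2 cos 29° = 8.05
Leg 2 (316°, 8.8 km): east 8.8 sin 316° = -6.11, north 8.8 cos 316° = 6.33
Leg 3 (267°, 3.6 km): east 3.6 sin 267° = -3.60, north 3.6 cos 267° = -0.19
Net: -5.25 east, 14.19 north. Distance = √((-5.25)² + (14.19)²) = 15.128 km.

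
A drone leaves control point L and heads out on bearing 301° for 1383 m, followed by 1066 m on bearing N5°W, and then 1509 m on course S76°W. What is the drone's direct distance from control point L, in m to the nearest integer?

3083 m

Leg 1 (301°, 1383 m): east 1383 sin 301° = -1185.46, north 1383 cos 301° = 712.30
Leg 2 (N5°W, 1066 m): east 1066 sin 355° = -92.91, north 1066 cos 355° = 1061.94
Leg 3 (S76°W, 1509 m): east 1509 sin 256° = -1464.18, north 1509 cos 256° = -365.06
Net: -2742.55 east, 1409.18 north. Distance = √((-2742.55)² + (1409.18)²) = 3083.400 m.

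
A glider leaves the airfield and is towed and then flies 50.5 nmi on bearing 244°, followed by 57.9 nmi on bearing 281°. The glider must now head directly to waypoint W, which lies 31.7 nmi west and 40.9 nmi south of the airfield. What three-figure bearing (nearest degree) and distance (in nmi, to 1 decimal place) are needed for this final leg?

Leg 1 (244°, 50.5 nmi): east 50.5 sin 244° = -45.39, north 50.5 cos 244° = -22.14
Leg 2 (281°, 57.9 nmi): east 57.9 sin 281° = -56.84, north 57.9 cos 281° = 11.05
Current position: (-102.23, -11.09). Target: (-31.7, -40.9). Remaining: Δeast = 70.53, Δnorth = -29.81.
Bearing = atan2(70.53, -29.81) mod 360° = 112.91°; distance = √((70.53)² + (-29.81)²) = 76.567 nmi.

113°, 76.6 nmi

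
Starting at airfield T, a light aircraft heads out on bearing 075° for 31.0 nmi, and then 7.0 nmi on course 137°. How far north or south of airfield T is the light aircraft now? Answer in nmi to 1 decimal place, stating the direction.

2.9 nmi north

Leg 1 (075°, 31.0 nmi): east 31.0 sin 75° = 29.94, north 31.0 cos 75° = 8.02
Leg 2 (137°, 7.0 nmi): east 7.0 sin 137° = 4.77, north 7.0 cos 137° = -5.12
Net north component: 2.90 nmi.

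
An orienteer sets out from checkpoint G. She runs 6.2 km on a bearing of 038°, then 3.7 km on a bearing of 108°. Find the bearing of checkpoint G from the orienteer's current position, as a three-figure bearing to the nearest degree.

Leg 1 (038°, 6.2 km): east 6.2 sin 38° = 3.82, north 6.2 cos 38° = 4.89
Leg 2 (108°, 3.7 km): east 3.7 sin 108° = 3.52, north 3.7 cos 108° = -1.14
Net displacement: 7.34 east, 3.74 north. Direction back to start is (-7.34, -3.74): bearing = atan2(-7.34, -3.74) mod 360° = 242.97° ≈ 243°.

243°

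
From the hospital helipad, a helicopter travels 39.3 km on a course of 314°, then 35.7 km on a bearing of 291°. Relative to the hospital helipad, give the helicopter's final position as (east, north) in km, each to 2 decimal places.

Leg 1 (314°, 39.3 km): east 39.3 sin 314° = -28.27, north 39.3 cos 314° = 27.30
Leg 2 (291°, 35.7 km): east 35.7 sin 291° = -33.33, north 35.7 cos 291° = 12.79
Summing: -61.60 km east, 40.09 km north → (-61.60, 40.09).

(-61.60, 40.09)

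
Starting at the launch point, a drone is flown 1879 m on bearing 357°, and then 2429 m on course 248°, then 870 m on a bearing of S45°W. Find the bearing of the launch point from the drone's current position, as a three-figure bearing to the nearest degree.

097°

Leg 1 (357°, 1879 m): east 1879 sin 357° = -98.34, north 1879 cos 357° = 1876.42
Leg 2 (248°, 2429 m): east 2429 sin 248° = -2252.13, north 2429 cos 248° = -909.92
Leg 3 (S45°W, 870 m): east 870 sin 225° = -615.18, north 870 cos 225° = -615.18
Net displacement: -2965.65 east, 351.32 north. Direction back to start is (2965.65, -351.32): bearing = atan2(2965.65, -351.32) mod 360° = 96.76° ≈ 097°.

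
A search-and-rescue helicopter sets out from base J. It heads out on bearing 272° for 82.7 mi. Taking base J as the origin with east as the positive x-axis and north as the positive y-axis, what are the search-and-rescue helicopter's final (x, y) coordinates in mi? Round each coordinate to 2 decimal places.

Leg 1 (272°, 82.7 mi): east 82.7 sin 272° = -82.65, north 82.7 cos 272° = 2.89
Summing: -82.65 mi east, 2.89 mi north → (-82.65, 2.89).

(-82.65, 2.89)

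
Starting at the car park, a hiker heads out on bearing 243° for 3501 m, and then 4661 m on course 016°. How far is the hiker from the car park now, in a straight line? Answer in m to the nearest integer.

Leg 1 (243°, 3501 m): east 3501 sin 243° = -3119.41, north 3501 cos 243° = -1589.42
Leg 2 (016°, 4661 m): east 4661 sin 16° = 1284.75, north 4661 cos 16° = 4480.44
Net: -1834.67 east, 2891.02 north. Distance = √((-1834.67)² + (2891.02)²) = 3424.033 m.

3424 m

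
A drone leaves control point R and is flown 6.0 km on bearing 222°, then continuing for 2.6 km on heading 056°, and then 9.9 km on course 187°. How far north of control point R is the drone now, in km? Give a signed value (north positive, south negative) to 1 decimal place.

-12.8 km

Leg 1 (222°, 6.0 km): east 6.0 sin 222° = -4.01, north 6.0 cos 222° = -4.46
Leg 2 (056°, 2.6 km): east 2.6 sin 56° = 2.16, north 2.6 cos 56° = 1.45
Leg 3 (187°, 9.9 km): east 9.9 sin 187° = -1.21, north 9.9 cos 187° = -9.83
Net north component: -12.83 km.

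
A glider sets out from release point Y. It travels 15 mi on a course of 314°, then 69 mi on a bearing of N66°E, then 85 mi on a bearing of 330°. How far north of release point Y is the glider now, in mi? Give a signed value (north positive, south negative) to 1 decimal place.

112.1 mi

Leg 1 (314°, 15 mi): east 15 sin 314° = -10.79, north 15 cos 314° = 10.42
Leg 2 (N66°E, 69 mi): east 69 sin 66° = 63.03, north 69 cos 66° = 28.06
Leg 3 (330°, 85 mi): east 85 sin 330° = -42.50, north 85 cos 330° = 73.61
Net north component: 112.10 mi.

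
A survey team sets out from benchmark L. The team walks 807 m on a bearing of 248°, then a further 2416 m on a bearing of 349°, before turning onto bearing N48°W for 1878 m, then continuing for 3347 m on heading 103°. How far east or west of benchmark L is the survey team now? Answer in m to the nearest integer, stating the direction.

Leg 1 (248°, 807 m): east 807 sin 248° = -748.24, north 807 cos 248° = -302.31
Leg 2 (349°, 2416 m): east 2416 sin 349° = -460.99, north 2416 cos 349° = 2371.61
Leg 3 (N48°W, 1878 m): east 1878 sin 312° = -1395.63, north 1878 cos 312° = 1256.63
Leg 4 (103°, 3347 m): east 3347 sin 103° = 3261.22, north 3347 cos 103° = -752.91
Net east component: 656.36 m.

656 m east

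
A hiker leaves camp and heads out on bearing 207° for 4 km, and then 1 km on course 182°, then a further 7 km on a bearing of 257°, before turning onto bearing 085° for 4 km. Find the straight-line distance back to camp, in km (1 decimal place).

7.4 km

Leg 1 (207°, 4 km): east 4 sin 207° = -1.82, north 4 cos 207° = -3.56
Leg 2 (182°, 1 km): east 1 sin 182° = -0.03, north 1 cos 182° = -1.00
Leg 3 (257°, 7 km): east 7 sin 257° = -6.82, north 7 cos 257° = -1.57
Leg 4 (085°, 4 km): east 4 sin 85° = 3.98, north 4 cos 85° = 0.35
Net: -4.69 east, -5.79 north. Distance = √((-4.69)² + (-5.79)²) = 7.449 km.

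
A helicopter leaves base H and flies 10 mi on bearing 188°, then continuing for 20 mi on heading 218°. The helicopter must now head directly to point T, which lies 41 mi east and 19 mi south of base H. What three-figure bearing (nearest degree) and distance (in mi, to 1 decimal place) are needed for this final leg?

083°, 55.1 mi

Leg 1 (188°, 10 mi): east 10 sin 188° = -1.39, north 10 cos 188° = -9.90
Leg 2 (218°, 20 mi): east 20 sin 218° = -12.31, north 20 cos 218° = -15.76
Current position: (-13.70, -25.66). Target: (41, -19). Remaining: Δeast = 54.70, Δnorth = 6.66.
Bearing = atan2(54.70, 6.66) mod 360° = 83.06°; distance = √((54.70)² + (6.66)²) = 55.109 mi.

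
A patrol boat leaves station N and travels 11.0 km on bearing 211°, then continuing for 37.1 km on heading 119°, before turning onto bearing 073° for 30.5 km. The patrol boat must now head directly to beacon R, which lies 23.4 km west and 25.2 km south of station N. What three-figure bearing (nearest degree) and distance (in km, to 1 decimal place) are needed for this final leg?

265°, 79.6 km

Leg 1 (211°, 11.0 km): east 11.0 sin 211° = -5.67, north 11.0 cos 211° = -9.43
Leg 2 (119°, 37.1 km): east 37.1 sin 119° = 32.45, north 37.1 cos 119° = -17.99
Leg 3 (073°, 30.5 km): east 30.5 sin 73° = 29.17, north 30.5 cos 73° = 8.92
Current position: (55.95, -18.50). Target: (-23.4, -25.2). Remaining: Δeast = -79.35, Δnorth = -6.70.
Bearing = atan2(-79.35, -6.70) mod 360° = 265.17°; distance = √((-79.35)² + (-6.70)²) = 79.633 km.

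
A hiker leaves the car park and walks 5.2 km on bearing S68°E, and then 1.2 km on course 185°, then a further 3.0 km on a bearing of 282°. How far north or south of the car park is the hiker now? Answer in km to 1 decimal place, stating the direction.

2.5 km south

Leg 1 (S68°E, 5.2 km): east 5.2 sin 112° = 4.82, north 5.2 cos 112° = -1.95
Leg 2 (185°, 1.2 km): east 1.2 sin 185° = -0.10, north 1.2 cos 185° = -1.20
Leg 3 (282°, 3.0 km): east 3.0 sin 282° = -2.93, north 3.0 cos 282° = 0.62
Net north component: -2.52 km.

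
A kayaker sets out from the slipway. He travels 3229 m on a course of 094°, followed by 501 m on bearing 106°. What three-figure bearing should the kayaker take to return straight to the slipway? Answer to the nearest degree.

Leg 1 (094°, 3229 m): east 3229 sin 94° = 3221.13, north 3229 cos 94° = -225.24
Leg 2 (106°, 501 m): east 501 sin 106° = 481.59, north 501 cos 106° = -138.09
Net displacement: 3702.73 east, -363.34 north. Direction back to start is (-3702.73, 363.34): bearing = atan2(-3702.73, 363.34) mod 360° = 275.60° ≈ 276°.

276°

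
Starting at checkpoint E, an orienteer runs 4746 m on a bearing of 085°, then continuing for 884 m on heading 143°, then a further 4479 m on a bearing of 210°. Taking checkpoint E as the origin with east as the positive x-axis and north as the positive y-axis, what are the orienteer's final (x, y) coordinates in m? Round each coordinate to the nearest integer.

(3020, -4171)

Leg 1 (085°, 4746 m): east 4746 sin 85° = 4727.94, north 4746 cos 85° = 413.64
Leg 2 (143°, 884 m): east 884 sin 143° = 532.00, north 884 cos 143° = -705.99
Leg 3 (210°, 4479 m): east 4479 sin 210° = -2239.50, north 4479 cos 210° = -3878.93
Summing: 3020.44 m east, -4171.28 m north → (3020, -4171).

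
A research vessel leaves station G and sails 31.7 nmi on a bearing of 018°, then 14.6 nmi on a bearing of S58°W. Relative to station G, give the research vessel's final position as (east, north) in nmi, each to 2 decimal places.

Leg 1 (018°, 31.7 nmi): east 31.7 sin 18° = 9.80, north 31.7 cos 18° = 30.15
Leg 2 (S58°W, 14.6 nmi): east 14.6 sin 238° = -12.38, north 14.6 cos 238° = -7.74
Summing: -2.59 nmi east, 22.41 nmi north → (-2.59, 22.41).

(-2.59, 22.41)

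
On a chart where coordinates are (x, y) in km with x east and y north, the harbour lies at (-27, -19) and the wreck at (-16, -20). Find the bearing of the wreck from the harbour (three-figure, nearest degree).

Δeast = -16 − -27 = 11.00; Δnorth = -20 − -19 = -1.00.
Bearing = atan2(Δeast, Δnorth) mod 360° = 95.19° ≈ 095°.

095°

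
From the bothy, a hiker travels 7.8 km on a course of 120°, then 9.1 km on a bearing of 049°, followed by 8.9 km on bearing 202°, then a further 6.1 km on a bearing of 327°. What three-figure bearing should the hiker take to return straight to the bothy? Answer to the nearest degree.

279°

Leg 1 (120°, 7.8 km): east 7.8 sin 120° = 6.75, north 7.8 cos 120° = -3.90
Leg 2 (049°, 9.1 km): east 9.1 sin 49° = 6.87, north 9.1 cos 49° = 5.97
Leg 3 (202°, 8.9 km): east 8.9 sin 202° = -3.33, north 8.9 cos 202° = -8.25
Leg 4 (327°, 6.1 km): east 6.1 sin 327° = -3.32, north 6.1 cos 327° = 5.12
Net displacement: 6.97 east, -1.07 north. Direction back to start is (-6.97, 1.07): bearing = atan2(-6.97, 1.07) mod 360° = 278.70° ≈ 279°.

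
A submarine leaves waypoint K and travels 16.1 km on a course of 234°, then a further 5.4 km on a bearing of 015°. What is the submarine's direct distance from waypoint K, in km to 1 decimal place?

12.4 km

Leg 1 (234°, 16.1 km): east 16.1 sin 234° = -13.03, north 16.1 cos 234° = -9.46
Leg 2 (015°, 5.4 km): east 5.4 sin 15° = 1.40, north 5.4 cos 15° = 5.22
Net: -11.63 east, -4.25 north. Distance = √((-11.63)² + (-4.25)²) = 12.379 km.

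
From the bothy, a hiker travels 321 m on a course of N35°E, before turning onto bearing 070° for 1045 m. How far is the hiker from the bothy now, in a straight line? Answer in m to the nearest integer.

Leg 1 (N35°E, 321 m): east 321 sin 35° = 184.12, north 321 cos 35° = 262.95
Leg 2 (070°, 1045 m): east 1045 sin 70° = 981.98, north 1045 cos 70° = 357.41
Net: 1166.10 east, 620.36 north. Distance = √((1166.10)² + (620.36)²) = 1320.843 m.

1321 m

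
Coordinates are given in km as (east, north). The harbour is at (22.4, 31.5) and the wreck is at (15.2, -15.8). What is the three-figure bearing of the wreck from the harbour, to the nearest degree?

189°

Δeast = 15.2 − 22.4 = -7.20; Δnorth = -15.8 − 31.5 = -47.30.
Bearing = atan2(Δeast, Δnorth) mod 360° = 188.66° ≈ 189°.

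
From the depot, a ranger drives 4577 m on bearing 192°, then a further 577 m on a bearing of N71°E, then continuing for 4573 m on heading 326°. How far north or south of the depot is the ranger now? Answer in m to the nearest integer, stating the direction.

498 m south

Leg 1 (192°, 4577 m): east 4577 sin 192° = -951.61, north 4577 cos 192° = -4476.98
Leg 2 (N71°E, 577 m): east 577 sin 71° = 545.56, north 577 cos 71° = 187.85
Leg 3 (326°, 4573 m): east 4573 sin 326° = -2557.19, north 4573 cos 326° = 3791.19
Net north component: -497.94 m.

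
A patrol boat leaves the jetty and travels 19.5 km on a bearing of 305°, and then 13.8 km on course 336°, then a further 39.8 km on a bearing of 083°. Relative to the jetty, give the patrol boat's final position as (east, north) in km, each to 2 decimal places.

(17.92, 28.64)

Leg 1 (305°, 19.5 km): east 19.5 sin 305° = -15.97, north 19.5 cos 305° = 11.18
Leg 2 (336°, 13.8 km): east 13.8 sin 336° = -5.61, north 13.8 cos 336° = 12.61
Leg 3 (083°, 39.8 km): east 39.8 sin 83° = 39.50, north 39.8 cos 83° = 4.85
Summing: 17.92 km east, 28.64 km north → (17.92, 28.64).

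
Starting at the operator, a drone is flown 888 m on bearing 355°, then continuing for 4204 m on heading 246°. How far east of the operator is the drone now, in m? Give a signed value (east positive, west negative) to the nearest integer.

Leg 1 (355°, 888 m): east 888 sin 355° = -77.39, north 888 cos 355° = 884.62
Leg 2 (246°, 4204 m): east 4204 sin 246° = -3840.55, north 4204 cos 246° = -1709.92
Net east component: -3917.94 m.

-3918 m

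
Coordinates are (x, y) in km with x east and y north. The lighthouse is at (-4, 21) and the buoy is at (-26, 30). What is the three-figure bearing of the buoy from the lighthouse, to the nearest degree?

292°

Δeast = -26 − -4 = -22.00; Δnorth = 30 − 21 = 9.00.
Bearing = atan2(Δeast, Δnorth) mod 360° = 292.25° ≈ 292°.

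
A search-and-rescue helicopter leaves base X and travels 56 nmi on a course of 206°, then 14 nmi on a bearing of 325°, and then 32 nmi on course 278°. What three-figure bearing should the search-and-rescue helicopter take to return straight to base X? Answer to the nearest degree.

062°

Leg 1 (206°, 56 nmi): east 56 sin 206° = -24.55, north 56 cos 206° = -50.33
Leg 2 (325°, 14 nmi): east 14 sin 325° = -8.03, north 14 cos 325° = 11.47
Leg 3 (278°, 32 nmi): east 32 sin 278° = -31.69, north 32 cos 278° = 4.45
Net displacement: -64.27 east, -34.41 north. Direction back to start is (64.27, 34.41): bearing = atan2(64.27, 34.41) mod 360° = 61.83° ≈ 062°.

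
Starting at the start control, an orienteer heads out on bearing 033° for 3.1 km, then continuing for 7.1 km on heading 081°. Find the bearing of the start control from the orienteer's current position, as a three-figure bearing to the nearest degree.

Leg 1 (033°, 3.1 km): east 3.1 sin 33° = 1.69, north 3.1 cos 33° = 2.60
Leg 2 (081°, 7.1 km): east 7.1 sin 81° = 7.01, north 7.1 cos 81° = 1.11
Net displacement: 8.70 east, 3.71 north. Direction back to start is (-8.70, -3.71): bearing = atan2(-8.70, -3.71) mod 360° = 246.90° ≈ 247°.

247°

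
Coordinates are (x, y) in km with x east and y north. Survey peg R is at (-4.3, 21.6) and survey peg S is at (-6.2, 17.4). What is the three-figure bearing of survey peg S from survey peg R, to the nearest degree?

204°

Δeast = -6.2 − -4.3 = -1.90; Δnorth = 17.4 − 21.6 = -4.20.
Bearing = atan2(Δeast, Δnorth) mod 360° = 204.34° ≈ 204°.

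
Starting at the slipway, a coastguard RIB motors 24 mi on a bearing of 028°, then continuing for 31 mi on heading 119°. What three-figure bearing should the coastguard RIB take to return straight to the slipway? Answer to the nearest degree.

261°

Leg 1 (028°, 24 mi): east 24 sin 28° = 11.27, north 24 cos 28° = 21.19
Leg 2 (119°, 31 mi): east 31 sin 119° = 27.11, north 31 cos 119° = -15.03
Net displacement: 38.38 east, 6.16 north. Direction back to start is (-38.38, -6.16): bearing = atan2(-38.38, -6.16) mod 360° = 260.88° ≈ 261°.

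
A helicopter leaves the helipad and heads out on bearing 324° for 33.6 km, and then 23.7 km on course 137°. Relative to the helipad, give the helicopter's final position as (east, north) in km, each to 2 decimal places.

(-3.59, 9.85)

Leg 1 (324°, 33.6 km): east 33.6 sin 324° = -19.75, north 33.6 cos 324° = 27.18
Leg 2 (137°, 23.7 km): east 23.7 sin 137° = 16.16, north 23.7 cos 137° = -17.33
Summing: -3.59 km east, 9.85 km north → (-3.59, 9.85).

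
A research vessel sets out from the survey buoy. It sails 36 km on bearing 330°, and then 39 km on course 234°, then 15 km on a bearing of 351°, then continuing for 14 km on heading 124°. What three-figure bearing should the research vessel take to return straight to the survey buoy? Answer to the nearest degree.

111°

Leg 1 (330°, 36 km): east 36 sin 330° = -18.00, north 36 cos 330° = 31.18
Leg 2 (234°, 39 km): east 39 sin 234° = -31.55, north 39 cos 234° = -22.92
Leg 3 (351°, 15 km): east 15 sin 351° = -2.35, north 15 cos 351° = 14.82
Leg 4 (124°, 14 km): east 14 sin 124° = 11.61, north 14 cos 124° = -7.83
Net displacement: -40.29 east, 15.24 north. Direction back to start is (40.29, -15.24): bearing = atan2(40.29, -15.24) mod 360° = 110.72° ≈ 111°.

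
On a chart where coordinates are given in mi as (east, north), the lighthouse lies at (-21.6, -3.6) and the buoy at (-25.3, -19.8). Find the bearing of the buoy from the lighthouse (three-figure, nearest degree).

193°

Δeast = -25.3 − -21.6 = -3.70; Δnorth = -19.8 − -3.6 = -16.20.
Bearing = atan2(Δeast, Δnorth) mod 360° = 192.87° ≈ 193°.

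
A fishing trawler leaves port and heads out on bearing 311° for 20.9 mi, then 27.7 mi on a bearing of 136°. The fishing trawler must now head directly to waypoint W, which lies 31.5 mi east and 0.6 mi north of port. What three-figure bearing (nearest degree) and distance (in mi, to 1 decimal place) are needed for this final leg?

Leg 1 (311°, 20.9 mi): east 20.9 sin 311° = -15.77, north 20.9 cos 311° = 13.71
Leg 2 (136°, 27.7 mi): east 27.7 sin 136° = 19.24, north 27.7 cos 136° = -19.93
Current position: (3.47, -6.21). Target: (31.5, 0.6). Remaining: Δeast = 28.03, Δnorth = 6.81.
Bearing = atan2(28.03, 6.81) mod 360° = 76.34°; distance = √((28.03)² + (6.81)²) = 28.848 mi.

076°, 28.8 mi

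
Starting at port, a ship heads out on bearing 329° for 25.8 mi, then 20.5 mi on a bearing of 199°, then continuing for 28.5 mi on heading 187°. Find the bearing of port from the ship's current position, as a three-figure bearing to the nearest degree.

043°

Leg 1 (329°, 25.8 mi): east 25.8 sin 329° = -13.29, north 25.8 cos 329° = 22.11
Leg 2 (199°, 20.5 mi): east 20.5 sin 199° = -6.67, north 20.5 cos 199° = -19.38
Leg 3 (187°, 28.5 mi): east 28.5 sin 187° = -3.47, north 28.5 cos 187° = -28.29
Net displacement: -23.44 east, -25.56 north. Direction back to start is (23.44, 25.56): bearing = atan2(23.44, 25.56) mod 360° = 42.52° ≈ 043°.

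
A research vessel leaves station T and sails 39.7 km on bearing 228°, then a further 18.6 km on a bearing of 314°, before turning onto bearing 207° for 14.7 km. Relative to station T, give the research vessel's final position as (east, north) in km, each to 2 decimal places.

(-49.56, -26.74)

Leg 1 (228°, 39.7 km): east 39.7 sin 228° = -29.50, north 39.7 cos 228° = -26.56
Leg 2 (314°, 18.6 km): east 18.6 sin 314° = -13.38, north 18.6 cos 314° = 12.92
Leg 3 (207°, 14.7 km): east 14.7 sin 207° = -6.67, north 14.7 cos 207° = -13.10
Summing: -49.56 km east, -26.74 km north → (-49.56, -26.74).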